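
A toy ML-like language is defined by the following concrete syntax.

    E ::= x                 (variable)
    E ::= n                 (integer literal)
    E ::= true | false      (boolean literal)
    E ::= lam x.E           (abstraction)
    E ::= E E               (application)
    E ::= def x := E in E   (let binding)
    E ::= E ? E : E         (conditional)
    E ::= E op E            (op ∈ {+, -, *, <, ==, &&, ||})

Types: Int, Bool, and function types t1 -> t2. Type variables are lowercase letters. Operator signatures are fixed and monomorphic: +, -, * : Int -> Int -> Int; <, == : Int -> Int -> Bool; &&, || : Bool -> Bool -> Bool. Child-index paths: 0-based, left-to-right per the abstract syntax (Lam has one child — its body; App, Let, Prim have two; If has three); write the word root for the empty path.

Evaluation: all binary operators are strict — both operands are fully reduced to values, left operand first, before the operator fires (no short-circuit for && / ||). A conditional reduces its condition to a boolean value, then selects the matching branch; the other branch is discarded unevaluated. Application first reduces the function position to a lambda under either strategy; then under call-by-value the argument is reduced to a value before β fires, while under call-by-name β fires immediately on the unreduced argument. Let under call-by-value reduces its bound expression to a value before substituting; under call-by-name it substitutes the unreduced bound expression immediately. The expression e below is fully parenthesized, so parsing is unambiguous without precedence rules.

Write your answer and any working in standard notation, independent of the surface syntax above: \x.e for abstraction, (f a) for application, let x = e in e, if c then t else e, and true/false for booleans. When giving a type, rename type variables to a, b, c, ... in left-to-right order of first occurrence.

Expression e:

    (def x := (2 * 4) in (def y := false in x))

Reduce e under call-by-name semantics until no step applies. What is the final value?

Derivation:
step 0: (let x = (2 * 4) in (let y = false in x))
step 1: [let@root] (let y = false in (2 * 4))
step 2: [let@root] (2 * 4)
step 3: [delta@root] 8

Answer: 8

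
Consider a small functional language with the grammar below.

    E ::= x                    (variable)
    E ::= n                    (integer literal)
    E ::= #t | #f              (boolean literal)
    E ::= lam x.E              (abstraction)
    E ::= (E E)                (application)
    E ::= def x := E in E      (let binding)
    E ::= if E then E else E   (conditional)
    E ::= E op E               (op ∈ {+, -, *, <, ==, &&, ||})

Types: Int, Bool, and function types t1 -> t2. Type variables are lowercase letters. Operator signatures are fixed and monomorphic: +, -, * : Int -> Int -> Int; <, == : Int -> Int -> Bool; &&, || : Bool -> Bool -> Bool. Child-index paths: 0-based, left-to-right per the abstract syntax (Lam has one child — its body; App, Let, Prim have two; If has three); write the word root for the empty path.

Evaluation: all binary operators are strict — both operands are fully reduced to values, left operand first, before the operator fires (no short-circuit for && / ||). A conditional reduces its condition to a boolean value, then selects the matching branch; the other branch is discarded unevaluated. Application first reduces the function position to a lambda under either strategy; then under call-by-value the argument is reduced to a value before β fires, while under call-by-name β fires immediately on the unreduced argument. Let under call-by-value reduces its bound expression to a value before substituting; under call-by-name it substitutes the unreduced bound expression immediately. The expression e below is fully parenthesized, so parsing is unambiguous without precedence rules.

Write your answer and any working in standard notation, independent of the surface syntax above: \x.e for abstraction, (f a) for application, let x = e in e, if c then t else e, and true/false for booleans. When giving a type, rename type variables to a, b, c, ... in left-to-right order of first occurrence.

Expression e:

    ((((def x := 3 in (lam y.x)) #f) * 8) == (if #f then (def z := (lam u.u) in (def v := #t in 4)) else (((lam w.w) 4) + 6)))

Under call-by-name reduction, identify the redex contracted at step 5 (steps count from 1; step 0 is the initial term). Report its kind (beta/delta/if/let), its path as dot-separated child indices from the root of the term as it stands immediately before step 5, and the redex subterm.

Answer: beta at 1.0 : ((\w.w) 4)

Derivation:
step 0: ((((let x = 3 in (\y.x)) false) * 8) == (if false then (let z = (\u.u) in (let v = true in 4)) else (((\w.w) 4) + 6)))
step 1: [let@0.0.0] ((((\y.3) false) * 8) == (if false then (let z = (\u.u) in (let v = true in 4)) else (((\w.w) 4) + 6)))
step 2: [beta@0.0] ((3 * 8) == (if false then (let z = (\u.u) in (let v = true in 4)) else (((\w.w) 4) + 6)))
step 3: [delta@0] (24 == (if false then (let z = (\u.u) in (let v = true in 4)) else (((\w.w) 4) + 6)))
step 4: [if@1] (24 == (((\w.w) 4) + 6))
step 5: [beta@1.0] (24 == (4 + 6))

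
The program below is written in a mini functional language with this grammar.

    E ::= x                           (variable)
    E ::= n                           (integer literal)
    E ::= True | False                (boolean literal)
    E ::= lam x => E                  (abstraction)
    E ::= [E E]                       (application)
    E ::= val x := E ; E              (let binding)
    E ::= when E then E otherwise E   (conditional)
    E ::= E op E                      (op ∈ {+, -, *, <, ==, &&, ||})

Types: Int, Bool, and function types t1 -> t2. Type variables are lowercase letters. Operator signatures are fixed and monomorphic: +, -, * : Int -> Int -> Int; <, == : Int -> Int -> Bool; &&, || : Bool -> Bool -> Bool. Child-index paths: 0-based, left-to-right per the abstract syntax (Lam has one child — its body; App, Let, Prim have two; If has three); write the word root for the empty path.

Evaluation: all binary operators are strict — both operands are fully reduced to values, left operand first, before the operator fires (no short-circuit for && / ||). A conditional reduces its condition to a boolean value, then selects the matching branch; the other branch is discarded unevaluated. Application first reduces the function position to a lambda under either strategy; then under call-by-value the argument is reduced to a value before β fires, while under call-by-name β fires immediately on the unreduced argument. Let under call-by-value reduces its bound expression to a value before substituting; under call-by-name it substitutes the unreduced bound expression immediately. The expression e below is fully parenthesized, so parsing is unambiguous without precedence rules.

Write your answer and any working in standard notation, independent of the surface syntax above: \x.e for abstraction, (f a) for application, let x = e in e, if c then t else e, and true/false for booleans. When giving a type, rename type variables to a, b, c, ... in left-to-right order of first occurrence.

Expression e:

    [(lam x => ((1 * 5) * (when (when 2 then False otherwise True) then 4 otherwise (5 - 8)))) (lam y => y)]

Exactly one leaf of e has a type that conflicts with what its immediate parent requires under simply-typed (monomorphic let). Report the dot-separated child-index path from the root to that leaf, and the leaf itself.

Answer: 0.0.1.0.0 : 2

Working:
  unify Int ~ Int
  unify Int ~ Int
  unify Int ~ Int
  unify Int ~ Bool
  FAIL: mismatch Int ~ Bool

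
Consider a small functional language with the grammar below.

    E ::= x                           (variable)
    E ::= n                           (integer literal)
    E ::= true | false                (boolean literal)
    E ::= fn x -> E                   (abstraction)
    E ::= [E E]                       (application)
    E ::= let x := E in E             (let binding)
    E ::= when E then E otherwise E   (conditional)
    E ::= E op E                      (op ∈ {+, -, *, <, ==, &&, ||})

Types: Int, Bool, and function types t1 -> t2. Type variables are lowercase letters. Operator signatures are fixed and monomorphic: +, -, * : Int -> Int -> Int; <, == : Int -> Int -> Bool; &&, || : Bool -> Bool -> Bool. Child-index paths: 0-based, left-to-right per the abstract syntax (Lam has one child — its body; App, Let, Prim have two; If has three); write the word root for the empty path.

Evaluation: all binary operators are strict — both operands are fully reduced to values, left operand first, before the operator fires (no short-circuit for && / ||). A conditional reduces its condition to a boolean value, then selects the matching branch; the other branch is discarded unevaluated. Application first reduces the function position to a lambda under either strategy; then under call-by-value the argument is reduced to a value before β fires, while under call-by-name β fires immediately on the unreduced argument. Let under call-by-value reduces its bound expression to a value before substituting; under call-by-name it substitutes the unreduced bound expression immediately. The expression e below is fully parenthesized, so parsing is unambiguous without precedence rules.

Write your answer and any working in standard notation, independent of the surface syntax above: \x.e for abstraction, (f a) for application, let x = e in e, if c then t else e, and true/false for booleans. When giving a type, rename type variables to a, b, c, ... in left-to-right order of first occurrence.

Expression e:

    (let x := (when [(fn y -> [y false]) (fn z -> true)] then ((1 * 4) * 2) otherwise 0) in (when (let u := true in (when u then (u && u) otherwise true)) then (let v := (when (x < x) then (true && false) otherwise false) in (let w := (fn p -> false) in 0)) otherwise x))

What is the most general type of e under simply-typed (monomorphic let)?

Answer: Int

Derivation:
y : a
  unify a ~ Bool -> b
_ _ : b
\y._ : (Bool -> b) -> b
\z._ : c -> Bool
  unify (Bool -> b) -> b ~ (c -> Bool) -> d
  unify Bool -> b ~ c -> Bool
  unify Bool ~ c
  unify b ~ Bool
  unify Bool ~ d
_ _ : Bool
  unify Bool ~ Bool
  unify Int ~ Int
  unify Int ~ Int
  unify Int ~ Int
  unify Int ~ Int
  unify Int ~ Int
let x : Int
let u : Bool
u : Bool
  unify Bool ~ Bool
u : Bool
  unify Bool ~ Bool
u : Bool
  unify Bool ~ Bool
  unify Bool ~ Bool
  unify Bool ~ Bool
x : Int
  unify Int ~ Int
x : Int
  unify Int ~ Int
  unify Bool ~ Bool
  unify Bool ~ Bool
  unify Bool ~ Bool
  unify Bool ~ Bool
let v : Bool
\p._ : e -> Bool
let w : e -> Bool
x : Int
  unify Int ~ Int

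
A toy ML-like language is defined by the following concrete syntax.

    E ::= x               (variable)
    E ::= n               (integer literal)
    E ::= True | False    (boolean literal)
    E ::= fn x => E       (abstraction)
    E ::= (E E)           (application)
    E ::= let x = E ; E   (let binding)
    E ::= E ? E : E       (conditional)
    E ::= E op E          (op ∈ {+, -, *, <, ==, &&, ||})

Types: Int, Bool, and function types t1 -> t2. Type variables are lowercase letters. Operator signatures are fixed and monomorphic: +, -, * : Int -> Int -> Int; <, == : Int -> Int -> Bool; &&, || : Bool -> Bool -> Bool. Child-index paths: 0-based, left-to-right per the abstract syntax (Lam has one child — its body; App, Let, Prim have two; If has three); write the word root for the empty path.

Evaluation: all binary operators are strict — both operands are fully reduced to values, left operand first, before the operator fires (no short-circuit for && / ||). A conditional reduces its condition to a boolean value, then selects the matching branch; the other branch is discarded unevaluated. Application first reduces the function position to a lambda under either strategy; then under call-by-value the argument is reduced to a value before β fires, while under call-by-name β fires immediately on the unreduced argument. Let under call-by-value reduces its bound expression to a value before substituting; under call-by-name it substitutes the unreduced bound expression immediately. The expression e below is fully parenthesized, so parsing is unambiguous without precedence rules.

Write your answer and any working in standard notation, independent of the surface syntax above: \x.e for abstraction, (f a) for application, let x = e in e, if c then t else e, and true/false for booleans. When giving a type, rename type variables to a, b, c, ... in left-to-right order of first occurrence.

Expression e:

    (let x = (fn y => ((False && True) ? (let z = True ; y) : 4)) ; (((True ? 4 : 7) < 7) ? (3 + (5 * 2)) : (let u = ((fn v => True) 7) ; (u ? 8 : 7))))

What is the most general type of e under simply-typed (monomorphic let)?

Answer: Int

Derivation:
  unify Bool ~ Bool
  unify Bool ~ Bool
  unify Bool ~ Bool
let z : Bool
y : a
  unify a ~ Int
\y._ : Int -> Int
let x : Int -> Int
  unify Bool ~ Bool
  unify Int ~ Int
  unify Int ~ Int
  unify Int ~ Int
  unify Bool ~ Bool
  unify Int ~ Int
  unify Int ~ Int
  unify Int ~ Int
  unify Int ~ Int
\v._ : b -> Bool
  unify b -> Bool ~ Int -> c
  unify b ~ Int
  unify Bool ~ c
_ _ : Bool
let u : Bool
u : Bool
  unify Bool ~ Bool
  unify Int ~ Int
  unify Int ~ Int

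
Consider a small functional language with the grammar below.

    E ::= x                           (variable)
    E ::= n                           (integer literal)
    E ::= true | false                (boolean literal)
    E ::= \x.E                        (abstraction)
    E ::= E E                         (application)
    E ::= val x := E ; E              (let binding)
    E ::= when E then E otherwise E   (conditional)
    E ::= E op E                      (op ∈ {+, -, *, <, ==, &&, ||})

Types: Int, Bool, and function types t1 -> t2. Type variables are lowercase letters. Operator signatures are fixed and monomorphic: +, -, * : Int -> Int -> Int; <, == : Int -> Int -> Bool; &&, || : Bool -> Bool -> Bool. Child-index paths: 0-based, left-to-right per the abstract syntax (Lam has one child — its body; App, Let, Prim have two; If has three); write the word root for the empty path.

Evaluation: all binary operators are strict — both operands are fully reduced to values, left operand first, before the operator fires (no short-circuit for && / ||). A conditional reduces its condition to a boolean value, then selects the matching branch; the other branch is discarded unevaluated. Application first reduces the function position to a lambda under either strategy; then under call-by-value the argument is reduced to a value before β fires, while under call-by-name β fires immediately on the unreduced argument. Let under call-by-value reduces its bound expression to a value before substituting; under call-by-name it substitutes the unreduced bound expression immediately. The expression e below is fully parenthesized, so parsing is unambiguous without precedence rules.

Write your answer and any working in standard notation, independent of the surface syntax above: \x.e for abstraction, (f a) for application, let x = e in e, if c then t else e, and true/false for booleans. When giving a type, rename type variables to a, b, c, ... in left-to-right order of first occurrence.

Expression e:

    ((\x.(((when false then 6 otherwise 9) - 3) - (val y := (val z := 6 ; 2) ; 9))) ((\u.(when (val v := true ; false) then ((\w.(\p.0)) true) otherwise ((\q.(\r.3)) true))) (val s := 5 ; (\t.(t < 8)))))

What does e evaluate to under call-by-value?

Working:
step 0: ((\x.(((if false then 6 else 9) - 3) - (let y = (let z = 6 in 2) in 9))) ((\u.(if (let v = true in false) then ((\w.(\p.0)) true) else ((\q.(\r.3)) true))) (let s = 5 in (\t.(t < 8)))))
step 1: [let@1.1] ((\x.(((if false then 6 else 9) - 3) - (let y = (let z = 6 in 2) in 9))) ((\u.(if (let v = true in false) then ((\w.(\p.0)) true) else ((\q.(\r.3)) true))) (\t.(t < 8))))
step 2: [beta@1] ((\x.(((if false then 6 else 9) - 3) - (let y = (let z = 6 in 2) in 9))) (if (let v = true in false) then ((\w.(\p.0)) true) else ((\q.(\r.3)) true)))
step 3: [let@1.0] ((\x.(((if false then 6 else 9) - 3) - (let y = (let z = 6 in 2) in 9))) (if false then ((\w.(\p.0)) true) else ((\q.(\r.3)) true)))
step 4: [if@1] ((\x.(((if false then 6 else 9) - 3) - (let y = (let z = 6 in 2) in 9))) ((\q.(\r.3)) true))
step 5: [beta@1] ((\x.(((if false then 6 else 9) - 3) - (let y = (let z = 6 in 2) in 9))) (\r.3))
step 6: [beta@root] (((if false then 6 else 9) - 3) - (let y = (let z = 6 in 2) in 9))
step 7: [if@0.0] ((9 - 3) - (let y = (let z = 6 in 2) in 9))
step 8: [delta@0] (6 - (let y = (let z = 6 in 2) in 9))
step 9: [let@1.0] (6 - (let y = 2 in 9))
step 10: [let@1] (6 - 9)
step 11: [delta@root] -3

Answer: -3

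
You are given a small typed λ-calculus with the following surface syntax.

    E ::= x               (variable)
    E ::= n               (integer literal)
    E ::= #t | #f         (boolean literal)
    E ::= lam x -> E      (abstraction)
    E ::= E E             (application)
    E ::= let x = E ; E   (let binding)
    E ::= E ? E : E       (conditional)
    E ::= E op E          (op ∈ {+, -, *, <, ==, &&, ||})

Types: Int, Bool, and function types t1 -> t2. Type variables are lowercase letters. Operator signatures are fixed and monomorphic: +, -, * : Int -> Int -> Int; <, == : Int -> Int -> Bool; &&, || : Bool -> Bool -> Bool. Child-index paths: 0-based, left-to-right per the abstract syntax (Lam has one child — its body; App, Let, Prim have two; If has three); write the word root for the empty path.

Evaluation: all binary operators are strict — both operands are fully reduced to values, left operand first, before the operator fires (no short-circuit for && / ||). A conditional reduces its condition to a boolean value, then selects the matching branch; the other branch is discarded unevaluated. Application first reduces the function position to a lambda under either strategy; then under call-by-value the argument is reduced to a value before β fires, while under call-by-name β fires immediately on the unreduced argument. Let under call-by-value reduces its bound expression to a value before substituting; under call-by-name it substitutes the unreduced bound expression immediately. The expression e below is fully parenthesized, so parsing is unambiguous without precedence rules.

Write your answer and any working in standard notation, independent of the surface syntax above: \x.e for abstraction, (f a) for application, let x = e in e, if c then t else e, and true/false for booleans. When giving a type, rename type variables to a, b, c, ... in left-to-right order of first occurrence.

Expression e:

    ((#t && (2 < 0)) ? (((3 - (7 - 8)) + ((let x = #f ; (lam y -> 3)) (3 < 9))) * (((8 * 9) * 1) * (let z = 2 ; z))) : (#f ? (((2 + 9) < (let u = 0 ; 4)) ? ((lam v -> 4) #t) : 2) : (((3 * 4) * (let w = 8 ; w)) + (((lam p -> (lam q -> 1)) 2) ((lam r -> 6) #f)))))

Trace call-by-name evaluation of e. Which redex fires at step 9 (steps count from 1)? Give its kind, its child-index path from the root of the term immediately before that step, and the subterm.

Trace:
step 0: (if (true && (2 < 0)) then (((3 - (7 - 8)) + ((let x = false in (\y.3)) (3 < 9))) * (((8 * 9) * 1) * (let z = 2 in z))) else (if false then (if ((2 + 9) < (let u = 0 in 4)) then ((\v.4) true) else 2) else (((3 * 4) * (let w = 8 in w)) + (((\p.(\q.1)) 2) ((\r.6) false)))))
step 1: [delta@0.1] (if (true && false) then (((3 - (7 - 8)) + ((let x = false in (\y.3)) (3 < 9))) * (((8 * 9) * 1) * (let z = 2 in z))) else (if false then (if ((2 + 9) < (let u = 0 in 4)) then ((\v.4) true) else 2) else (((3 * 4) * (let w = 8 in w)) + (((\p.(\q.1)) 2) ((\r.6) false)))))
step 2: [delta@0] (if false then (((3 - (7 - 8)) + ((let x = false in (\y.3)) (3 < 9))) * (((8 * 9) * 1) * (let z = 2 in z))) else (if false then (if ((2 + 9) < (let u = 0 in 4)) then ((\v.4) true) else 2) else (((3 * 4) * (let w = 8 in w)) + (((\p.(\q.1)) 2) ((\r.6) false)))))
step 3: [if@root] (if false then (if ((2 + 9) < (let u = 0 in 4)) then ((\v.4) true) else 2) else (((3 * 4) * (let w = 8 in w)) + (((\p.(\q.1)) 2) ((\r.6) false))))
step 4: [if@root] (((3 * 4) * (let w = 8 in w)) + (((\p.(\q.1)) 2) ((\r.6) false)))
step 5: [delta@0.0] ((12 * (let w = 8 in w)) + (((\p.(\q.1)) 2) ((\r.6) false)))
step 6: [let@0.1] ((12 * 8) + (((\p.(\q.1)) 2) ((\r.6) false)))
step 7: [delta@0] (96 + (((\p.(\q.1)) 2) ((\r.6) false)))
step 8: [beta@1.0] (96 + ((\q.1) ((\r.6) false)))
step 9: [beta@1] (96 + 1)

Answer: beta at 1 : ((\q.1) ((\r.6) false))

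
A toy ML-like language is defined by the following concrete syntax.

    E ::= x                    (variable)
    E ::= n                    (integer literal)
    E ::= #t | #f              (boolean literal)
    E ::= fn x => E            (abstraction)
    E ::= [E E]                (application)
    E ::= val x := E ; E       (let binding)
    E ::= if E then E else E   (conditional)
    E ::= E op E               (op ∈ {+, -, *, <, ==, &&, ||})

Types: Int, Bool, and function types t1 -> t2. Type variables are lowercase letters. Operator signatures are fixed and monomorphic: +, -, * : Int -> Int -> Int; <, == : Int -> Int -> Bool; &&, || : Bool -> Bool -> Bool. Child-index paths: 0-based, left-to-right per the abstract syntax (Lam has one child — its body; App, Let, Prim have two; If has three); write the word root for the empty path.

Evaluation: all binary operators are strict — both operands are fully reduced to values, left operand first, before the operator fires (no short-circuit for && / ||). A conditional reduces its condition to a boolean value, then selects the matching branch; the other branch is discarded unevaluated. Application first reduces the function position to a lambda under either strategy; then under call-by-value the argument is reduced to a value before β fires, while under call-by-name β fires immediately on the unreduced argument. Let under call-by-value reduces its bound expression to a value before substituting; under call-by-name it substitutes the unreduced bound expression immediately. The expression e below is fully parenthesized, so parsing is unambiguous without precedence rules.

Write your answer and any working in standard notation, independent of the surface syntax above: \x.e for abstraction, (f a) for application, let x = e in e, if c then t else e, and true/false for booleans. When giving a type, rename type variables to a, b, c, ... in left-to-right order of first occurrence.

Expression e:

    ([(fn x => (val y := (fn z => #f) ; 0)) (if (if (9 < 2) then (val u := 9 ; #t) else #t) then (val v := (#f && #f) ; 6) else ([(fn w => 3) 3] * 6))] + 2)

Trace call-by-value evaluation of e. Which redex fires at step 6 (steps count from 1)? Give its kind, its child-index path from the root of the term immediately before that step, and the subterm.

Trace:
step 0: (((\x.(let y = (\z.false) in 0)) (if (if (9 < 2) then (let u = 9 in true) else true) then (let v = (false && false) in 6) else (((\w.3) 3) * 6))) + 2)
step 1: [delta@0.1.0.0] (((\x.(let y = (\z.false) in 0)) (if (if false then (let u = 9 in true) else true) then (let v = (false && false) in 6) else (((\w.3) 3) * 6))) + 2)
step 2: [if@0.1.0] (((\x.(let y = (\z.false) in 0)) (if true then (let v = (false && false) in 6) else (((\w.3) 3) * 6))) + 2)
step 3: [if@0.1] (((\x.(let y = (\z.false) in 0)) (let v = (false && false) in 6)) + 2)
step 4: [delta@0.1.0] (((\x.(let y = (\z.false) in 0)) (let v = false in 6)) + 2)
step 5: [let@0.1] (((\x.(let y = (\z.false) in 0)) 6) + 2)
step 6: [beta@0] ((let y = (\z.false) in 0) + 2)

Answer: beta at 0 : ((\x.(let y = (\z.false) in 0)) 6)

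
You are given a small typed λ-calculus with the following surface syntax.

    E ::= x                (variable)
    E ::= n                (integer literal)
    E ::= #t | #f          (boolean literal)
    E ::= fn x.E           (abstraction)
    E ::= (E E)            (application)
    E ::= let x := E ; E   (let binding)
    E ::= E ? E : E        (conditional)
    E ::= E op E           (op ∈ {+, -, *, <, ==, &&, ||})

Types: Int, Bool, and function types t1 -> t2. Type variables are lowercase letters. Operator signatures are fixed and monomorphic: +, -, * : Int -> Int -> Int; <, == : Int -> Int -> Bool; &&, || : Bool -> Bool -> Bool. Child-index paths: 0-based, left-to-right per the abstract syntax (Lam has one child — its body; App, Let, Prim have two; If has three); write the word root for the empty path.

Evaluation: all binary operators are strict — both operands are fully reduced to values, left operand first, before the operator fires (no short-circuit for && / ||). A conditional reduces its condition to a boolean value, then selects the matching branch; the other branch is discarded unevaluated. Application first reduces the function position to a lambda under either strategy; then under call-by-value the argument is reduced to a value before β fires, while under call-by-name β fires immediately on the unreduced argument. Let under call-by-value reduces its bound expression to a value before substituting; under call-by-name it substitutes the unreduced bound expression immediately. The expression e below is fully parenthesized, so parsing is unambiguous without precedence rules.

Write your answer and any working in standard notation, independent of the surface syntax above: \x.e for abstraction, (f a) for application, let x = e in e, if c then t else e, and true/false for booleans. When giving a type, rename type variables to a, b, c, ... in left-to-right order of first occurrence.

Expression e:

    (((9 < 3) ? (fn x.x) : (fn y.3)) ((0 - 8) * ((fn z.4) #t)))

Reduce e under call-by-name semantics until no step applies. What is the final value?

Trace:
step 0: ((if (9 < 3) then (\x.x) else (\y.3)) ((0 - 8) * ((\z.4) true)))
step 1: [delta@0.0] ((if false then (\x.x) else (\y.3)) ((0 - 8) * ((\z.4) true)))
step 2: [if@0] ((\y.3) ((0 - 8) * ((\z.4) true)))
step 3: [beta@root] 3

Answer: 3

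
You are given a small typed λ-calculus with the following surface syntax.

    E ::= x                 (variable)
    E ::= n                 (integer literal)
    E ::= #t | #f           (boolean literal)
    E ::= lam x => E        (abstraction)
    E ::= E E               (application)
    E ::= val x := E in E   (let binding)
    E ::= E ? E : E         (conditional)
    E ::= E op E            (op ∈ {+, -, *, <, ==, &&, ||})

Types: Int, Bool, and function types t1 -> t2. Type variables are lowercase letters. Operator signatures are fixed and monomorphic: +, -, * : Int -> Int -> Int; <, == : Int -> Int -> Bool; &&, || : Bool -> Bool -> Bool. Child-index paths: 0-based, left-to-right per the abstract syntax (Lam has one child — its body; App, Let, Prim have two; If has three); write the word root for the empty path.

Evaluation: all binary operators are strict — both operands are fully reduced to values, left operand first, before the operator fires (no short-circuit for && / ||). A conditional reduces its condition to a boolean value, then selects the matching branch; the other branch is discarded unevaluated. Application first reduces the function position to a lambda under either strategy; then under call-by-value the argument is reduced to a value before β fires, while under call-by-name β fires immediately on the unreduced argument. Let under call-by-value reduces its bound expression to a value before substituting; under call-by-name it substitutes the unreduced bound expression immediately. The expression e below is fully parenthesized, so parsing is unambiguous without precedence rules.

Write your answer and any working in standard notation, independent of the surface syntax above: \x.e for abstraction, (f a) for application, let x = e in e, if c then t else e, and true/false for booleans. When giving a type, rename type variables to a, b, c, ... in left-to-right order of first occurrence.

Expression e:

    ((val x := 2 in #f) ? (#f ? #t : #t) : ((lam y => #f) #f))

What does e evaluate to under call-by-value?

Answer: false

Working:
step 0: (if (let x = 2 in false) then (if false then true else true) else ((\y.false) false))
step 1: [let@0] (if false then (if false then true else true) else ((\y.false) false))
step 2: [if@root] ((\y.false) false)
step 3: [beta@root] false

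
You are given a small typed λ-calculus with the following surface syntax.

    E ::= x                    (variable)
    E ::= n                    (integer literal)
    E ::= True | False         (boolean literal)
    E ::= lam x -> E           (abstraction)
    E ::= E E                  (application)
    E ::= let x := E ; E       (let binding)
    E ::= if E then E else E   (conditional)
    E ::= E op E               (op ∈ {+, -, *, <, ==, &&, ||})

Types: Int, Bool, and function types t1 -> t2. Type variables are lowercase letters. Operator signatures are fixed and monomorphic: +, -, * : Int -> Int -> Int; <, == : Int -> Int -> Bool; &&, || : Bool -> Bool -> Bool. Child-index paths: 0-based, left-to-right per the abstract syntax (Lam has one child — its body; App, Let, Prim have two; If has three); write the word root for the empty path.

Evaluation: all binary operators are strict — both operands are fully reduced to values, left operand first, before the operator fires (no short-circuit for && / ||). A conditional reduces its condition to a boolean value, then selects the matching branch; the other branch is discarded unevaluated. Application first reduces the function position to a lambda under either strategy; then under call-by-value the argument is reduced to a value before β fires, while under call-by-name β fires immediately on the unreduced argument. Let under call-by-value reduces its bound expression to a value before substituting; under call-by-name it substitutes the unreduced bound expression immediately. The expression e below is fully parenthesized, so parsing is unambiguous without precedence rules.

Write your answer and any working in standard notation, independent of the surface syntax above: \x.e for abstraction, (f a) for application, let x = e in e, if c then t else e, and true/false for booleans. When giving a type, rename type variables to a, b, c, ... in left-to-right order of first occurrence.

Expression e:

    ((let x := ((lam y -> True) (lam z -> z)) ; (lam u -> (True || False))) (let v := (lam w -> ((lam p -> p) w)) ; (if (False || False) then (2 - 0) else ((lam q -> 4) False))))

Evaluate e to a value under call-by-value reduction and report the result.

Working:
step 0: ((let x = ((\y.true) (\z.z)) in (\u.(true || false))) (let v = (\w.((\p.p) w)) in (if (false || false) then (2 - 0) else ((\q.4) false))))
step 1: [beta@0.0] ((let x = true in (\u.(true || false))) (let v = (\w.((\p.p) w)) in (if (false || false) then (2 - 0) else ((\q.4) false))))
step 2: [let@0] ((\u.(true || false)) (let v = (\w.((\p.p) w)) in (if (false || false) then (2 - 0) else ((\q.4) false))))
step 3: [let@1] ((\u.(true || false)) (if (false || false) then (2 - 0) else ((\q.4) false)))
step 4: [delta@1.0] ((\u.(true || false)) (if false then (2 - 0) else ((\q.4) false)))
step 5: [if@1] ((\u.(true || false)) ((\q.4) false))
step 6: [beta@1] ((\u.(true || false)) 4)
step 7: [beta@root] (true || false)
step 8: [delta@root] true

Answer: true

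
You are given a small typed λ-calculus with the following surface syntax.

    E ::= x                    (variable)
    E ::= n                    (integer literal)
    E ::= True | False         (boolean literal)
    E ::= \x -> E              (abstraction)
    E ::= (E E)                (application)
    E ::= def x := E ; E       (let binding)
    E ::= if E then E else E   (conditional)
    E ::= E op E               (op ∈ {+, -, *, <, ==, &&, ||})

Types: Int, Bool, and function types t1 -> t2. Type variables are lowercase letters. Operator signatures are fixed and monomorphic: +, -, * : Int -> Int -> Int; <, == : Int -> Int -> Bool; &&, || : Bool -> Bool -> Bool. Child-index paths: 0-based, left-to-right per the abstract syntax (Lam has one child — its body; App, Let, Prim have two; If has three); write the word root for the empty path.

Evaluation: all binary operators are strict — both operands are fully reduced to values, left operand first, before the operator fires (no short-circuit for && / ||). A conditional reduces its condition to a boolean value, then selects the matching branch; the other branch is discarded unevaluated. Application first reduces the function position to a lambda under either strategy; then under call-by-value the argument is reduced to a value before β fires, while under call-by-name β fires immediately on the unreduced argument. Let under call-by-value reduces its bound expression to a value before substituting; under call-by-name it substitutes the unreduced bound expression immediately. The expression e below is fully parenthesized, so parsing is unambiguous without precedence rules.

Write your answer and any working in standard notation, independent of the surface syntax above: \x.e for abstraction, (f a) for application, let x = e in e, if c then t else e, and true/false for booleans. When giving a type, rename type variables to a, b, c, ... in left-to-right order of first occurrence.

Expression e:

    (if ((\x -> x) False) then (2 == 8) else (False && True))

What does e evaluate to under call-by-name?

Answer: false

Derivation:
step 0: (if ((\x.x) false) then (2 == 8) else (false && true))
step 1: [beta@0] (if false then (2 == 8) else (false && true))
step 2: [if@root] (false && true)
step 3: [delta@root] false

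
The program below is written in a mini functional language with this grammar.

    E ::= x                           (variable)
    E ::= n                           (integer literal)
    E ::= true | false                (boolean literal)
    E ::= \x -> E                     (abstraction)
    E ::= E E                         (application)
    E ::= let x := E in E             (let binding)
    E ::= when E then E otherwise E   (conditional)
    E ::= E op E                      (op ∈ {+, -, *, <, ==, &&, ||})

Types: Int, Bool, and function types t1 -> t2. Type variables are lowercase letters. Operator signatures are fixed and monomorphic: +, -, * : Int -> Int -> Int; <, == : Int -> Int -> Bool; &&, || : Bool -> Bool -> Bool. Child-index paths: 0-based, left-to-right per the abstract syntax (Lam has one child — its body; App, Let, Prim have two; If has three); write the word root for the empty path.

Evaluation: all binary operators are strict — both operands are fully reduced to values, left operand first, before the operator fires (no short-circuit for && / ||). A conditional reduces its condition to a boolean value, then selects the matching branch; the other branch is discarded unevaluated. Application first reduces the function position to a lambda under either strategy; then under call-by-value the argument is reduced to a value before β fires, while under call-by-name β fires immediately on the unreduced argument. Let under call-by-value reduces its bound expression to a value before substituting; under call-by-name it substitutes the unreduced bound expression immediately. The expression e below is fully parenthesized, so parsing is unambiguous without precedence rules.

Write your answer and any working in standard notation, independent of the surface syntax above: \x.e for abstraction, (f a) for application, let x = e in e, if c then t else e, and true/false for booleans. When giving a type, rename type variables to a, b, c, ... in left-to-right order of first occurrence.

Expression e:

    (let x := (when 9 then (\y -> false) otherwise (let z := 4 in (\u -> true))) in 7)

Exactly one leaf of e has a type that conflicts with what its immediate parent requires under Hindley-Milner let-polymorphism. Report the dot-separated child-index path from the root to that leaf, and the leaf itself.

Answer: 0.0 : 9

Derivation:
  unify Int ~ Bool
  FAIL: mismatch Int ~ Bool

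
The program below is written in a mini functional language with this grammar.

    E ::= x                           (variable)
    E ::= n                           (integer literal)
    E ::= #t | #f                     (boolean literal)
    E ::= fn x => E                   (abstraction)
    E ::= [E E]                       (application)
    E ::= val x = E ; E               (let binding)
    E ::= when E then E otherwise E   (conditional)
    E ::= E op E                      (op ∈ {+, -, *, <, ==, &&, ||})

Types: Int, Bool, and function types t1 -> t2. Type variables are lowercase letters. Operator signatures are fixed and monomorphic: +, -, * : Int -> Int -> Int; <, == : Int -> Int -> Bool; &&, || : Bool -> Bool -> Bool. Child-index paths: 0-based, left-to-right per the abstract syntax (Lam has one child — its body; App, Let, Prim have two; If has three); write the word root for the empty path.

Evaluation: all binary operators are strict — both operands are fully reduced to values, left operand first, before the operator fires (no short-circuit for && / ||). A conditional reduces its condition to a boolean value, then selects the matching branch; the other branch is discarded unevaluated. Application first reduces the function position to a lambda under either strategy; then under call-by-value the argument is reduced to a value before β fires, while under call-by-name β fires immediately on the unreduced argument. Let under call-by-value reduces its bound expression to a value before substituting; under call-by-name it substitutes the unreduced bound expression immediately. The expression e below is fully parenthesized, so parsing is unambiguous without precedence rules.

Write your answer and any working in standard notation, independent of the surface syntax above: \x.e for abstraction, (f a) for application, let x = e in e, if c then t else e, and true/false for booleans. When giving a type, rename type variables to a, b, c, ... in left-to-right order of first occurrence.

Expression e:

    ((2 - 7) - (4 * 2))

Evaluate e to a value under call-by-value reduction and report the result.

Answer: -13

Working:
step 0: ((2 - 7) - (4 * 2))
step 1: [delta@0] (-5 - (4 * 2))
step 2: [delta@1] (-5 - 8)
step 3: [delta@root] -13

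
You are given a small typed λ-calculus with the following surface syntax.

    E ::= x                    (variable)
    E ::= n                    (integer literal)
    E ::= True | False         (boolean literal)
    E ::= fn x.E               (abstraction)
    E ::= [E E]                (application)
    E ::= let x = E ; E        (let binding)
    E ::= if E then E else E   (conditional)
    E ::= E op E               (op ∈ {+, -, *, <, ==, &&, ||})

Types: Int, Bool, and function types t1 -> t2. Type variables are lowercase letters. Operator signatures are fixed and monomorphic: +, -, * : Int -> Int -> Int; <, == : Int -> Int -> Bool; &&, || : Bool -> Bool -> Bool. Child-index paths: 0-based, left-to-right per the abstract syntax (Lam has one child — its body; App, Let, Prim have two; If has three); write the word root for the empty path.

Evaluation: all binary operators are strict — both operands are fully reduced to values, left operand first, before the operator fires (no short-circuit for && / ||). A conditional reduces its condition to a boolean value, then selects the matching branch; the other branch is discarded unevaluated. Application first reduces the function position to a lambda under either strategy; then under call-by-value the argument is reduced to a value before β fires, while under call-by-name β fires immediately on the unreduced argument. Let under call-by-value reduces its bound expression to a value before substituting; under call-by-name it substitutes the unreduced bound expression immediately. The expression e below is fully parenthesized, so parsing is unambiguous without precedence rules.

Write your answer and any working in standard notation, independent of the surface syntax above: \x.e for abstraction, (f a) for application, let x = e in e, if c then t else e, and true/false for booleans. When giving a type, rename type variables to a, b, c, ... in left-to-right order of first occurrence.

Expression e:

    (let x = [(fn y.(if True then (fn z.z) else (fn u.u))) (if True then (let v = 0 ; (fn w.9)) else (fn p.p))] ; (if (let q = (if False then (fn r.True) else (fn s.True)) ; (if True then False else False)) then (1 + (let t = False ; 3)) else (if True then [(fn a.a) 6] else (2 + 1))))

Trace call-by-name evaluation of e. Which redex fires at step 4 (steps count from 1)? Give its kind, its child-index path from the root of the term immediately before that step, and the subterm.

Derivation:
step 0: (let x = ((\y.(if true then (\z.z) else (\u.u))) (if true then (let v = 0 in (\w.9)) else (\p.p))) in (if (let q = (if false then (\r.true) else (\s.true)) in (if true then false else false)) then (1 + (let t = false in 3)) else (if true then ((\a.a) 6) else (2 + 1))))
step 1: [let@root] (if (let q = (if false then (\r.true) else (\s.true)) in (if true then false else false)) then (1 + (let t = false in 3)) else (if true then ((\a.a) 6) else (2 + 1)))
step 2: [let@0] (if (if true then false else false) then (1 + (let t = false in 3)) else (if true then ((\a.a) 6) else (2 + 1)))
step 3: [if@0] (if false then (1 + (let t = false in 3)) else (if true then ((\a.a) 6) else (2 + 1)))
step 4: [if@root] (if true then ((\a.a) 6) else (2 + 1))

Answer: if at root : (if false then (1 + (let t = false in 3)) else (if true then ((\a.a) 6) else (2 + 1)))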